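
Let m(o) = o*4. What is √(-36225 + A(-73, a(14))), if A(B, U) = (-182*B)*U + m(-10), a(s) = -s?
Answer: I*√222269 ≈ 471.45*I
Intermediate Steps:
m(o) = 4*o
A(B, U) = -40 - 182*B*U (A(B, U) = (-182*B)*U + 4*(-10) = -182*B*U - 40 = -40 - 182*B*U)
√(-36225 + A(-73, a(14))) = √(-36225 + (-40 - 182*(-73)*(-1*14))) = √(-36225 + (-40 - 182*(-73)*(-14))) = √(-36225 + (-40 - 186004)) = √(-36225 - 186044) = √(-222269) = I*√222269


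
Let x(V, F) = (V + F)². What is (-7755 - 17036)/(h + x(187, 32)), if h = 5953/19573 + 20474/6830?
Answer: -1657074939845/3206020028291 ≈ -0.51686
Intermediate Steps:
x(V, F) = (F + V)²
h = 220698296/66841795 (h = 5953*(1/19573) + 20474*(1/6830) = 5953/19573 + 10237/3415 = 220698296/66841795 ≈ 3.3018)
(-7755 - 17036)/(h + x(187, 32)) = (-7755 - 17036)/(220698296/66841795 + (32 + 187)²) = -24791/(220698296/66841795 + 219²) = -24791/(220698296/66841795 + 47961) = -24791/3206020028291/66841795 = -24791*66841795/3206020028291 = -1657074939845/3206020028291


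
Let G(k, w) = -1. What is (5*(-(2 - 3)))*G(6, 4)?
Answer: -5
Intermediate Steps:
(5*(-(2 - 3)))*G(6, 4) = (5*(-(2 - 3)))*(-1) = (5*(-1*(-1)))*(-1) = (5*1)*(-1) = 5*(-1) = -5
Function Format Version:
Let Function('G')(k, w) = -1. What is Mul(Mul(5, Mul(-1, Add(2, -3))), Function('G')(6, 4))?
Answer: -5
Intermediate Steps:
Mul(Mul(5, Mul(-1, Add(2, -3))), Function('G')(6, 4)) = Mul(Mul(5, Mul(-1, Add(2, -3))), -1) = Mul(Mul(5, Mul(-1, -1)), -1) = Mul(Mul(5, 1), -1) = Mul(5, -1) = -5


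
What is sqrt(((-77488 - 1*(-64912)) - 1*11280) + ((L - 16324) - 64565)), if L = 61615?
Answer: I*sqrt(43130) ≈ 207.68*I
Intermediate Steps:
sqrt(((-77488 - 1*(-64912)) - 1*11280) + ((L - 16324) - 64565)) = sqrt(((-77488 - 1*(-64912)) - 1*11280) + ((61615 - 16324) - 64565)) = sqrt(((-77488 + 64912) - 11280) + (45291 - 64565)) = sqrt((-12576 - 11280) - 19274) = sqrt(-23856 - 19274) = sqrt(-43130) = I*sqrt(43130)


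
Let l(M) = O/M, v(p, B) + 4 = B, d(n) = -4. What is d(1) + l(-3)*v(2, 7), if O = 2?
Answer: -6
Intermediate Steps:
v(p, B) = -4 + B
l(M) = 2/M
d(1) + l(-3)*v(2, 7) = -4 + (2/(-3))*(-4 + 7) = -4 + (2*(-⅓))*3 = -4 - ⅔*3 = -4 - 2 = -6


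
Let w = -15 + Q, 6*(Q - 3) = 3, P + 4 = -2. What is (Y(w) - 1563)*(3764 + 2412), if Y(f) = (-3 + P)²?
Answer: -9152832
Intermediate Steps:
P = -6 (P = -4 - 2 = -6)
Q = 7/2 (Q = 3 + (⅙)*3 = 3 + ½ = 7/2 ≈ 3.5000)
w = -23/2 (w = -15 + 7/2 = -23/2 ≈ -11.500)
Y(f) = 81 (Y(f) = (-3 - 6)² = (-9)² = 81)
(Y(w) - 1563)*(3764 + 2412) = (81 - 1563)*(3764 + 2412) = -1482*6176 = -9152832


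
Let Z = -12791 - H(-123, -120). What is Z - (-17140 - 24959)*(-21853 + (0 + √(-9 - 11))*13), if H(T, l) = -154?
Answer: -920002084 + 1094574*I*√5 ≈ -9.2e+8 + 2.4475e+6*I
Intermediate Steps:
Z = -12637 (Z = -12791 - 1*(-154) = -12791 + 154 = -12637)
Z - (-17140 - 24959)*(-21853 + (0 + √(-9 - 11))*13) = -12637 - (-17140 - 24959)*(-21853 + (0 + √(-9 - 11))*13) = -12637 - (-42099)*(-21853 + (0 + √(-20))*13) = -12637 - (-42099)*(-21853 + (0 + 2*I*√5)*13) = -12637 - (-42099)*(-21853 + (2*I*√5)*13) = -12637 - (-42099)*(-21853 + 26*I*√5) = -12637 - (919989447 - 1094574*I*√5) = -12637 + (-919989447 + 1094574*I*√5) = -920002084 + 1094574*I*√5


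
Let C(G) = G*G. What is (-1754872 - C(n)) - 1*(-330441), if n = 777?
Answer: -2028160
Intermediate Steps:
C(G) = G**2
(-1754872 - C(n)) - 1*(-330441) = (-1754872 - 1*777**2) - 1*(-330441) = (-1754872 - 1*603729) + 330441 = (-1754872 - 603729) + 330441 = -2358601 + 330441 = -2028160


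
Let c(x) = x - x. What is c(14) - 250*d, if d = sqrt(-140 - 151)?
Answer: -250*I*sqrt(291) ≈ -4264.7*I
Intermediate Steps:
c(x) = 0
d = I*sqrt(291) (d = sqrt(-291) = I*sqrt(291) ≈ 17.059*I)
c(14) - 250*d = 0 - 250*I*sqrt(291) = -250*I*sqrt(291)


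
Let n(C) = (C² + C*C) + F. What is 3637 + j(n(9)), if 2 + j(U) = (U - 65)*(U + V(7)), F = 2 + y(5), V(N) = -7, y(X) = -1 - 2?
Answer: 18419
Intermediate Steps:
y(X) = -3
F = -1 (F = 2 - 3 = -1)
n(C) = -1 + 2*C² (n(C) = (C² + C*C) - 1 = (C² + C²) - 1 = 2*C² - 1 = -1 + 2*C²)
j(U) = -2 + (-65 + U)*(-7 + U) (j(U) = -2 + (U - 65)*(U - 7) = -2 + (-65 + U)*(-7 + U))
3637 + j(n(9)) = 3637 + (453 + (-1 + 2*9²)² - 72*(-1 + 2*9²)) = 3637 + (453 + (-1 + 2*81)² - 72*(-1 + 2*81)) = 3637 + (453 + (-1 + 162)² - 72*(-1 + 162)) = 3637 + (453 + 161² - 72*161) = 3637 + (453 + 25921 - 11592) = 3637 + 14782 = 18419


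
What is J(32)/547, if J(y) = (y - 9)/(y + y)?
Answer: 23/35008 ≈ 0.00065699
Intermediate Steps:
J(y) = (-9 + y)/(2*y) (J(y) = (-9 + y)/((2*y)) = (-9 + y)*(1/(2*y)) = (-9 + y)/(2*y))
J(32)/547 = ((½)*(-9 + 32)/32)/547 = ((½)*(1/32)*23)*(1/547) = (23/64)*(1/547) = 23/35008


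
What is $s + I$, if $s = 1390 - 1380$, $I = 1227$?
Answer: $1237$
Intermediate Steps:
$s = 10$ ($s = 1390 - 1380 = 10$)
$s + I = 10 + 1227 = 1237$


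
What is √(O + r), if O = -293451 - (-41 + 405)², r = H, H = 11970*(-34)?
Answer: I*√832927 ≈ 912.65*I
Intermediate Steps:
H = -406980
r = -406980
O = -425947 (O = -293451 - 1*364² = -293451 - 1*132496 = -293451 - 132496 = -425947)
√(O + r) = √(-425947 - 406980) = √(-832927) = I*√832927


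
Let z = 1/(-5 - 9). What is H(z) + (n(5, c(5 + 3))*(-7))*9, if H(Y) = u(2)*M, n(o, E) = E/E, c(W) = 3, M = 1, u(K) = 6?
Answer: -57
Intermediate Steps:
z = -1/14 (z = 1/(-14) = -1/14 ≈ -0.071429)
n(o, E) = 1
H(Y) = 6 (H(Y) = 6*1 = 6)
H(z) + (n(5, c(5 + 3))*(-7))*9 = 6 + (1*(-7))*9 = 6 - 7*9 = 6 - 63 = -57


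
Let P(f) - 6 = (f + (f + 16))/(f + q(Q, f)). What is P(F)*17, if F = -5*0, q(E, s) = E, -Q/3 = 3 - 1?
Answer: 170/3 ≈ 56.667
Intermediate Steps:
Q = -6 (Q = -3*(3 - 1) = -3*2 = -6)
F = 0
P(f) = 6 + (16 + 2*f)/(-6 + f) (P(f) = 6 + (f + (f + 16))/(f - 6) = 6 + (f + (16 + f))/(-6 + f) = 6 + (16 + 2*f)/(-6 + f))
P(F)*17 = (4*(-5 + 2*0)/(-6 + 0))*17 = (4*(-5 + 0)/(-6))*17 = (4*(-1/6)*(-5))*17 = (10/3)*17 = 170/3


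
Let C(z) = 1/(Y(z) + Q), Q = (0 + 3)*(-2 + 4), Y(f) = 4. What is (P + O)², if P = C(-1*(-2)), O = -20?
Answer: 39601/100 ≈ 396.01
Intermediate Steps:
Q = 6 (Q = 3*2 = 6)
C(z) = ⅒ (C(z) = 1/(4 + 6) = 1/10 = ⅒)
P = ⅒ ≈ 0.10000
(P + O)² = (⅒ - 20)² = (-199/10)² = 39601/100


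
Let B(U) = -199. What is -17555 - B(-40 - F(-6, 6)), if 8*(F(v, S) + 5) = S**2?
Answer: -17356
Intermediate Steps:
F(v, S) = -5 + S**2/8
-17555 - B(-40 - F(-6, 6)) = -17555 - 1*(-199) = -17555 + 199 = -17356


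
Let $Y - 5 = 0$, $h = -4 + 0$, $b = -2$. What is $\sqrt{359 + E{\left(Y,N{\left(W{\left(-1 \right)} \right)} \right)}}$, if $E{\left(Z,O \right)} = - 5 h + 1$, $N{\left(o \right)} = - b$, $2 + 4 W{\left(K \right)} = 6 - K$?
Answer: $2 \sqrt{95} \approx 19.494$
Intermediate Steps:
$W{\left(K \right)} = 1 - \frac{K}{4}$ ($W{\left(K \right)} = - \frac{1}{2} + \frac{6 - K}{4} = - \frac{1}{2} - \left(- \frac{3}{2} + \frac{K}{4}\right) = 1 - \frac{K}{4}$)
$h = -4$
$N{\left(o \right)} = 2$ ($N{\left(o \right)} = \left(-1\right) \left(-2\right) = 2$)
$Y = 5$ ($Y = 5 + 0 = 5$)
$E{\left(Z,O \right)} = 21$ ($E{\left(Z,O \right)} = \left(-5\right) \left(-4\right) + 1 = 20 + 1 = 21$)
$\sqrt{359 + E{\left(Y,N{\left(W{\left(-1 \right)} \right)} \right)}} = \sqrt{359 + 21} = \sqrt{380} = 2 \sqrt{95}$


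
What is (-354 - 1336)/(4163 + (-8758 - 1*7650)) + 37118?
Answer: 90902320/2449 ≈ 37118.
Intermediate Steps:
(-354 - 1336)/(4163 + (-8758 - 1*7650)) + 37118 = -1690/(4163 + (-8758 - 7650)) + 37118 = -1690/(4163 - 16408) + 37118 = -1690/(-12245) + 37118 = -1690*(-1/12245) + 37118 = 338/2449 + 37118 = 90902320/2449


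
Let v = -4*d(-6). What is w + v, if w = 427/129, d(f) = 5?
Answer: -2153/129 ≈ -16.690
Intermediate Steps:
w = 427/129 (w = 427*(1/129) = 427/129 ≈ 3.3101)
v = -20 (v = -4*5 = -20)
w + v = 427/129 - 20 = -2153/129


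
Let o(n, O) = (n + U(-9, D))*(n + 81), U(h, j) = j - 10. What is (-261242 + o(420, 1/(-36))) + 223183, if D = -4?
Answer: 165347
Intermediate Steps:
U(h, j) = -10 + j
o(n, O) = (-14 + n)*(81 + n) (o(n, O) = (n + (-10 - 4))*(n + 81) = (n - 14)*(81 + n) = (-14 + n)*(81 + n))
(-261242 + o(420, 1/(-36))) + 223183 = (-261242 + (-1134 + 420² + 67*420)) + 223183 = (-261242 + (-1134 + 176400 + 28140)) + 223183 = (-261242 + 203406) + 223183 = -57836 + 223183 = 165347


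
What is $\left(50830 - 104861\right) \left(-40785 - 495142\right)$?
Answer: $28956671737$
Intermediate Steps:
$\left(50830 - 104861\right) \left(-40785 - 495142\right) = \left(-54031\right) \left(-535927\right) = 28956671737$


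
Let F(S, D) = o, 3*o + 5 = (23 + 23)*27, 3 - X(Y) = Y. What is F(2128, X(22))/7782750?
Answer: 1237/23348250 ≈ 5.2980e-5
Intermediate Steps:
X(Y) = 3 - Y
o = 1237/3 (o = -5/3 + ((23 + 23)*27)/3 = -5/3 + (46*27)/3 = -5/3 + (⅓)*1242 = -5/3 + 414 = 1237/3 ≈ 412.33)
F(S, D) = 1237/3
F(2128, X(22))/7782750 = (1237/3)/7782750 = (1237/3)*(1/7782750) = 1237/23348250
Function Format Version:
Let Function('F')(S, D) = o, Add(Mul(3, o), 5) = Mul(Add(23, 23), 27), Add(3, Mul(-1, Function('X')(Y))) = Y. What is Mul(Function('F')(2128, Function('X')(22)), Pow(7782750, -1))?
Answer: Rational(1237, 23348250) ≈ 5.2980e-5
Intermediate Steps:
Function('X')(Y) = Add(3, Mul(-1, Y))
o = Rational(1237, 3) (o = Add(Rational(-5, 3), Mul(Rational(1, 3), Mul(Add(23, 23), 27))) = Add(Rational(-5, 3), Mul(Rational(1, 3), Mul(46, 27))) = Add(Rational(-5, 3), Mul(Rational(1, 3), 1242)) = Add(Rational(-5, 3), 414) = Rational(1237, 3) ≈ 412.33)
Function('F')(S, D) = Rational(1237, 3)
Mul(Function('F')(2128, Function('X')(22)), Pow(7782750, -1)) = Mul(Rational(1237, 3), Pow(7782750, -1)) = Mul(Rational(1237, 3), Rational(1, 7782750)) = Rational(1237, 23348250)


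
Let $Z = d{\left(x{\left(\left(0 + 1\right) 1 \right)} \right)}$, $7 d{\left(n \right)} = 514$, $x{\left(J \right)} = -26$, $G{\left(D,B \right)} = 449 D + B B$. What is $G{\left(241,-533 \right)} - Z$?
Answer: $\frac{2745572}{7} \approx 3.9222 \cdot 10^{5}$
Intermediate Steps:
$G{\left(D,B \right)} = B^{2} + 449 D$ ($G{\left(D,B \right)} = 449 D + B^{2} = B^{2} + 449 D$)
$d{\left(n \right)} = \frac{514}{7}$ ($d{\left(n \right)} = \frac{1}{7} \cdot 514 = \frac{514}{7}$)
$Z = \frac{514}{7} \approx 73.429$
$G{\left(241,-533 \right)} - Z = \left(\left(-533\right)^{2} + 449 \cdot 241\right) - \frac{514}{7} = \left(284089 + 108209\right) - \frac{514}{7} = 392298 - \frac{514}{7} = \frac{2745572}{7}$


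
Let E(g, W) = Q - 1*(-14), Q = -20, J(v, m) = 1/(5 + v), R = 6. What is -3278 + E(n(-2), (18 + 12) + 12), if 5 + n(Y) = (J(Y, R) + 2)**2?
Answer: -3284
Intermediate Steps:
n(Y) = -5 + (2 + 1/(5 + Y))**2 (n(Y) = -5 + (1/(5 + Y) + 2)**2 = -5 + (2 + 1/(5 + Y))**2)
E(g, W) = -6 (E(g, W) = -20 - 1*(-14) = -20 + 14 = -6)
-3278 + E(n(-2), (18 + 12) + 12) = -3278 - 6 = -3284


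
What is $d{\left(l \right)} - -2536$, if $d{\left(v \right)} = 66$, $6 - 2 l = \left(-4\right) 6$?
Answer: $2602$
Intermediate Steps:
$l = 15$ ($l = 3 - \frac{\left(-4\right) 6}{2} = 3 - -12 = 3 + 12 = 15$)
$d{\left(l \right)} - -2536 = 66 - -2536 = 66 + 2536 = 2602$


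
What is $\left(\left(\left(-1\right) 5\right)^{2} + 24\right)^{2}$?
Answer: $2401$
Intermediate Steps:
$\left(\left(\left(-1\right) 5\right)^{2} + 24\right)^{2} = \left(\left(-5\right)^{2} + 24\right)^{2} = \left(25 + 24\right)^{2} = 49^{2} = 2401$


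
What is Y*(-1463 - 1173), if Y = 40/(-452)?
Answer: 26360/113 ≈ 233.27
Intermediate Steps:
Y = -10/113 (Y = 40*(-1/452) = -10/113 ≈ -0.088496)
Y*(-1463 - 1173) = -10*(-1463 - 1173)/113 = -10/113*(-2636) = 26360/113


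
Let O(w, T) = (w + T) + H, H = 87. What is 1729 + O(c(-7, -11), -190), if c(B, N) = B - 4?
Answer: 1615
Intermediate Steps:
c(B, N) = -4 + B
O(w, T) = 87 + T + w (O(w, T) = (w + T) + 87 = (T + w) + 87 = 87 + T + w)
1729 + O(c(-7, -11), -190) = 1729 + (87 - 190 + (-4 - 7)) = 1729 + (87 - 190 - 11) = 1729 - 114 = 1615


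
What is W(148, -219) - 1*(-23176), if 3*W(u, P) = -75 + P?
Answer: 23078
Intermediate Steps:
W(u, P) = -25 + P/3 (W(u, P) = (-75 + P)/3 = -25 + P/3)
W(148, -219) - 1*(-23176) = (-25 + (⅓)*(-219)) - 1*(-23176) = (-25 - 73) + 23176 = -98 + 23176 = 23078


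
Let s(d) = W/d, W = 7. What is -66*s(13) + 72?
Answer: 474/13 ≈ 36.462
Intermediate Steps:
s(d) = 7/d
-66*s(13) + 72 = -462/13 + 72 = 474/13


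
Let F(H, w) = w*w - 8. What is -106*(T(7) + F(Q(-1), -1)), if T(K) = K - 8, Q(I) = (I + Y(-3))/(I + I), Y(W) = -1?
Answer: 848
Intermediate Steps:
Q(I) = (-1 + I)/(2*I) (Q(I) = (I - 1)/(I + I) = (-1 + I)/((2*I)) = (-1 + I)*(1/(2*I)) = (-1 + I)/(2*I))
T(K) = -8 + K
F(H, w) = -8 + w² (F(H, w) = w² - 8 = -8 + w²)
-106*(T(7) + F(Q(-1), -1)) = -106*((-8 + 7) + (-8 + (-1)²)) = -106*(-1 + (-8 + 1)) = -106*(-1 - 7) = -106*(-8) = 848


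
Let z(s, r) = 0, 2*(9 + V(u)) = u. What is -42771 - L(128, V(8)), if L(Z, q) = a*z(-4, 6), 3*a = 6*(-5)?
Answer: -42771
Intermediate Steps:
a = -10 (a = (6*(-5))/3 = (1/3)*(-30) = -10)
V(u) = -9 + u/2
L(Z, q) = 0 (L(Z, q) = -10*0 = 0)
-42771 - L(128, V(8)) = -42771 - 1*0 = -42771 + 0 = -42771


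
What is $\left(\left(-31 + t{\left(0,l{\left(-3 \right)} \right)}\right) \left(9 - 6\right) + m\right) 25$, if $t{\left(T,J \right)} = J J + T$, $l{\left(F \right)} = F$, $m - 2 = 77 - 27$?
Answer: $-350$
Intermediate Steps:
$m = 52$ ($m = 2 + \left(77 - 27\right) = 2 + 50 = 52$)
$t{\left(T,J \right)} = T + J^{2}$ ($t{\left(T,J \right)} = J^{2} + T = T + J^{2}$)
$\left(\left(-31 + t{\left(0,l{\left(-3 \right)} \right)}\right) \left(9 - 6\right) + m\right) 25 = \left(\left(-31 + \left(0 + \left(-3\right)^{2}\right)\right) \left(9 - 6\right) + 52\right) 25 = \left(\left(-31 + \left(0 + 9\right)\right) 3 + 52\right) 25 = \left(\left(-31 + 9\right) 3 + 52\right) 25 = \left(\left(-22\right) 3 + 52\right) 25 = \left(-66 + 52\right) 25 = \left(-14\right) 25 = -350$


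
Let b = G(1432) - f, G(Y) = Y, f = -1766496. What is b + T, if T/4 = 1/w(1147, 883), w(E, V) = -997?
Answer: 1762624212/997 ≈ 1.7679e+6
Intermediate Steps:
T = -4/997 (T = 4/(-997) = 4*(-1/997) = -4/997 ≈ -0.0040120)
b = 1767928 (b = 1432 - 1*(-1766496) = 1432 + 1766496 = 1767928)
b + T = 1767928 - 4/997 = 1762624212/997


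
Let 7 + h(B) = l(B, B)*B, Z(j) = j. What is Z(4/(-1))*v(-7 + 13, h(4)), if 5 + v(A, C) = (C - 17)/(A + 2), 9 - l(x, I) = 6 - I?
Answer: 18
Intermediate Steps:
l(x, I) = 3 + I (l(x, I) = 9 - (6 - I) = 9 + (-6 + I) = 3 + I)
h(B) = -7 + B*(3 + B) (h(B) = -7 + (3 + B)*B = -7 + B*(3 + B))
v(A, C) = -5 + (-17 + C)/(2 + A) (v(A, C) = -5 + (C - 17)/(A + 2) = -5 + (-17 + C)/(2 + A))
Z(4/(-1))*v(-7 + 13, h(4)) = (4/(-1))*((-27 + (-7 + 4*(3 + 4)) - 5*(-7 + 13))/(2 + (-7 + 13))) = (4*(-1))*((-27 + (-7 + 4*7) - 5*6)/(2 + 6)) = -4*(-27 + (-7 + 28) - 30)/8 = -(-27 + 21 - 30)/2 = -(-36)/2 = -4*(-9/2) = 18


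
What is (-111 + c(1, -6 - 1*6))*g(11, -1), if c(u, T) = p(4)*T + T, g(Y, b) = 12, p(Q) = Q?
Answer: -2052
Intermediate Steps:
c(u, T) = 5*T (c(u, T) = 4*T + T = 5*T)
(-111 + c(1, -6 - 1*6))*g(11, -1) = (-111 + 5*(-6 - 1*6))*12 = (-111 + 5*(-6 - 6))*12 = (-111 + 5*(-12))*12 = (-111 - 60)*12 = -171*12 = -2052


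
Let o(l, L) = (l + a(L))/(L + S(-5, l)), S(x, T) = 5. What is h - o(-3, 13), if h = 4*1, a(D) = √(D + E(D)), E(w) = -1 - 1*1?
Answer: 25/6 - √11/18 ≈ 3.9824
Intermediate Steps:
E(w) = -2 (E(w) = -1 - 1 = -2)
a(D) = √(-2 + D) (a(D) = √(D - 2) = √(-2 + D))
o(l, L) = (l + √(-2 + L))/(5 + L) (o(l, L) = (l + √(-2 + L))/(L + 5) = (l + √(-2 + L))/(5 + L))
h = 4
h - o(-3, 13) = 4 - (-3 + √(-2 + 13))/(5 + 13) = 4 - (-3 + √11)/18 = 4 - (-⅙ + √11/18) = 4 + (⅙ - √11/18) = 25/6 - √11/18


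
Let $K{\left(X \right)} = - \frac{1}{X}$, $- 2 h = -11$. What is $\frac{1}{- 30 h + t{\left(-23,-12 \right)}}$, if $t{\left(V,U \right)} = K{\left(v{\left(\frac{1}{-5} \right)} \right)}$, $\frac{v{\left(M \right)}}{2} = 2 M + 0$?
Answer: $- \frac{4}{655} \approx -0.0061069$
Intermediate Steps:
$h = \frac{11}{2}$ ($h = \left(- \frac{1}{2}\right) \left(-11\right) = \frac{11}{2} \approx 5.5$)
$v{\left(M \right)} = 4 M$ ($v{\left(M \right)} = 2 \left(2 M + 0\right) = 2 \cdot 2 M = 4 M$)
$t{\left(V,U \right)} = \frac{5}{4}$ ($t{\left(V,U \right)} = - \frac{1}{4 \frac{1}{-5}} = - \frac{1}{4 \left(- \frac{1}{5}\right)} = - \frac{1}{- \frac{4}{5}} = \left(-1\right) \left(- \frac{5}{4}\right) = \frac{5}{4}$)
$\frac{1}{- 30 h + t{\left(-23,-12 \right)}} = \frac{1}{\left(-30\right) \frac{11}{2} + \frac{5}{4}} = \frac{1}{-165 + \frac{5}{4}} = \frac{1}{- \frac{655}{4}} = - \frac{4}{655}$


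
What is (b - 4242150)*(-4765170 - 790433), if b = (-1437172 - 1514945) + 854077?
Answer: 35223578584570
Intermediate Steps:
b = -2098040 (b = -2952117 + 854077 = -2098040)
(b - 4242150)*(-4765170 - 790433) = (-2098040 - 4242150)*(-4765170 - 790433) = -6340190*(-5555603) = 35223578584570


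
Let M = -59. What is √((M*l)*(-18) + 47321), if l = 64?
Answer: √115289 ≈ 339.54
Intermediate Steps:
√((M*l)*(-18) + 47321) = √(-59*64*(-18) + 47321) = √(-3776*(-18) + 47321) = √(67968 + 47321) = √115289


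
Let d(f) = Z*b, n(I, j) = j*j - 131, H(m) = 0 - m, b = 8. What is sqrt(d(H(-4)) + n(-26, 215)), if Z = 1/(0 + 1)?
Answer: sqrt(46102) ≈ 214.71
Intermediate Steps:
Z = 1 (Z = 1/1 = 1)
H(m) = -m
n(I, j) = -131 + j**2 (n(I, j) = j**2 - 131 = -131 + j**2)
d(f) = 8 (d(f) = 1*8 = 8)
sqrt(d(H(-4)) + n(-26, 215)) = sqrt(8 + (-131 + 215**2)) = sqrt(8 + (-131 + 46225)) = sqrt(8 + 46094) = sqrt(46102)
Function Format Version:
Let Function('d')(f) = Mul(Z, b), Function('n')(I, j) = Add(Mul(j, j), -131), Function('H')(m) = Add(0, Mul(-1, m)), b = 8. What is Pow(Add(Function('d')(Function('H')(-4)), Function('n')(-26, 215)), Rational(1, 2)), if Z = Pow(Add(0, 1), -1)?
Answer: Pow(46102, Rational(1, 2)) ≈ 214.71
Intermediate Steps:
Z = 1 (Z = Pow(1, -1) = 1)
Function('H')(m) = Mul(-1, m)
Function('n')(I, j) = Add(-131, Pow(j, 2)) (Function('n')(I, j) = Add(Pow(j, 2), -131) = Add(-131, Pow(j, 2)))
Function('d')(f) = 8 (Function('d')(f) = Mul(1, 8) = 8)
Pow(Add(Function('d')(Function('H')(-4)), Function('n')(-26, 215)), Rational(1, 2)) = Pow(Add(8, Add(-131, Pow(215, 2))), Rational(1, 2)) = Pow(Add(8, Add(-131, 46225)), Rational(1, 2)) = Pow(Add(8, 46094), Rational(1, 2)) = Pow(46102, Rational(1, 2))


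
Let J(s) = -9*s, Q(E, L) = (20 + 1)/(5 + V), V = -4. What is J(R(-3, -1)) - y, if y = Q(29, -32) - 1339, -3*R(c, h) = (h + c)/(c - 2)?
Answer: 6602/5 ≈ 1320.4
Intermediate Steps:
Q(E, L) = 21 (Q(E, L) = (20 + 1)/(5 - 4) = 21/1 = 21*1 = 21)
R(c, h) = -(c + h)/(3*(-2 + c)) (R(c, h) = -(h + c)/(3*(c - 2)) = -(c + h)/(3*(-2 + c)))
y = -1318 (y = 21 - 1339 = -1318)
J(R(-3, -1)) - y = -3*(-1*(-3) - 1*(-1))/(-2 - 3) - 1*(-1318) = -3*(3 + 1)/(-5) + 1318 = -3*(-1)*4/5 + 1318 = -9*(-4/15) + 1318 = 12/5 + 1318 = 6602/5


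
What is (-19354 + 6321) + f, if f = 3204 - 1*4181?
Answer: -14010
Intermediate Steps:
f = -977 (f = 3204 - 4181 = -977)
(-19354 + 6321) + f = (-19354 + 6321) - 977 = -13033 - 977 = -14010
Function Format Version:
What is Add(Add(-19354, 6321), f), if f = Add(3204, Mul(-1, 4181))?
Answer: -14010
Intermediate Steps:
f = -977 (f = Add(3204, -4181) = -977)
Add(Add(-19354, 6321), f) = Add(Add(-19354, 6321), -977) = Add(-13033, -977) = -14010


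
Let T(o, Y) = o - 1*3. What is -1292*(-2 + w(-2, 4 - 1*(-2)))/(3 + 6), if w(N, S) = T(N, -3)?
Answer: 9044/9 ≈ 1004.9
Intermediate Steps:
T(o, Y) = -3 + o (T(o, Y) = o - 3 = -3 + o)
w(N, S) = -3 + N
-1292*(-2 + w(-2, 4 - 1*(-2)))/(3 + 6) = -1292*(-2 + (-3 - 2))/(3 + 6) = -1292*(-2 - 5)/9 = -(-9044)/9 = -1292*(-7/9) = 9044/9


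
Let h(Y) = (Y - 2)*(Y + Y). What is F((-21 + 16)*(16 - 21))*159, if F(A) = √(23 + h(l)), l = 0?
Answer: 159*√23 ≈ 762.54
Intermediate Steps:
h(Y) = 2*Y*(-2 + Y) (h(Y) = (-2 + Y)*(2*Y) = 2*Y*(-2 + Y))
F(A) = √23 (F(A) = √(23 + 2*0*(-2 + 0)) = √(23 + 2*0*(-2)) = √(23 + 0) = √23)
F((-21 + 16)*(16 - 21))*159 = √23*159 = 159*√23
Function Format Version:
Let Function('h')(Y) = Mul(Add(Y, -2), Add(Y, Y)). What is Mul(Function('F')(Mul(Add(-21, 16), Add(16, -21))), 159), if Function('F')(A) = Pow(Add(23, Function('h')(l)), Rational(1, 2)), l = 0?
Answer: Mul(159, Pow(23, Rational(1, 2))) ≈ 762.54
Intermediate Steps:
Function('h')(Y) = Mul(2, Y, Add(-2, Y)) (Function('h')(Y) = Mul(Add(-2, Y), Mul(2, Y)) = Mul(2, Y, Add(-2, Y)))
Function('F')(A) = Pow(23, Rational(1, 2)) (Function('F')(A) = Pow(Add(23, Mul(2, 0, Add(-2, 0))), Rational(1, 2)) = Pow(Add(23, Mul(2, 0, -2)), Rational(1, 2)) = Pow(Add(23, 0), Rational(1, 2)) = Pow(23, Rational(1, 2)))
Mul(Function('F')(Mul(Add(-21, 16), Add(16, -21))), 159) = Mul(Pow(23, Rational(1, 2)), 159) = Mul(159, Pow(23, Rational(1, 2)))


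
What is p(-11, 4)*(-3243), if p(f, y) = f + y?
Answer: 22701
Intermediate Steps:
p(-11, 4)*(-3243) = (-11 + 4)*(-3243) = -7*(-3243) = 22701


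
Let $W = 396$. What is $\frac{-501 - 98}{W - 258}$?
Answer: $- \frac{599}{138} \approx -4.3406$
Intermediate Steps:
$\frac{-501 - 98}{W - 258} = \frac{-501 - 98}{396 - 258} = - \frac{599}{138}$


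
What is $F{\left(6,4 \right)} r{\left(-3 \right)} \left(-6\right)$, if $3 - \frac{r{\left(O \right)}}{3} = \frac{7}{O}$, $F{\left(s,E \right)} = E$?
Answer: $-384$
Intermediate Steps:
$r{\left(O \right)} = 9 - \frac{21}{O}$ ($r{\left(O \right)} = 9 - 3 \frac{7}{O} = 9 - \frac{21}{O}$)
$F{\left(6,4 \right)} r{\left(-3 \right)} \left(-6\right) = 4 \left(9 - \frac{21}{-3}\right) \left(-6\right) = 4 \left(9 - -7\right) \left(-6\right) = 4 \left(9 + 7\right) \left(-6\right) = 4 \cdot 16 \left(-6\right) = 64 \left(-6\right) = -384$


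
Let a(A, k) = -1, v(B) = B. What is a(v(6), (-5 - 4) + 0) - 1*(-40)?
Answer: 39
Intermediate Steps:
a(v(6), (-5 - 4) + 0) - 1*(-40) = -1 - 1*(-40) = -1 + 40 = 39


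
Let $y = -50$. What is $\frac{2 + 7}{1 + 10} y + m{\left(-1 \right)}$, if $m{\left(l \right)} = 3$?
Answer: $- \frac{417}{11} \approx -37.909$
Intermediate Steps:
$\frac{2 + 7}{1 + 10} y + m{\left(-1 \right)} = \frac{2 + 7}{1 + 10} \left(-50\right) + 3 = \frac{9}{11} \left(-50\right) + 3 = - \frac{450}{11} + 3 = - \frac{417}{11}$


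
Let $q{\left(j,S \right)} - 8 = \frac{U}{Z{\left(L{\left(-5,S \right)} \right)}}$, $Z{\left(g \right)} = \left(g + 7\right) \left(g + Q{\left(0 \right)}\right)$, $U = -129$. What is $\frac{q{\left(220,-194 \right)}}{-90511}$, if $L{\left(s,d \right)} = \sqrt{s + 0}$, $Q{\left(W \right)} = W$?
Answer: $- \frac{187}{1629198} - \frac{301 i \sqrt{5}}{8145990} \approx -0.00011478 - 8.2624 \cdot 10^{-5} i$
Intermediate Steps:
$L{\left(s,d \right)} = \sqrt{s}$
$Z{\left(g \right)} = g \left(7 + g\right)$ ($Z{\left(g \right)} = \left(g + 7\right) \left(g + 0\right) = \left(7 + g\right) g = g \left(7 + g\right)$)
$q{\left(j,S \right)} = 8 + \frac{129 i \sqrt{5}}{5 \left(7 + i \sqrt{5}\right)}$ ($q{\left(j,S \right)} = 8 - \frac{129}{\sqrt{-5} \left(7 + \sqrt{-5}\right)} = 8 - \frac{129}{i \sqrt{5} \left(7 + i \sqrt{5}\right)} = 8 - 129 \left(- \frac{i \sqrt{5}}{5 \left(7 + i \sqrt{5}\right)}\right) = 8 + \frac{129 i \sqrt{5}}{5 \left(7 + i \sqrt{5}\right)}$)
$\frac{q{\left(220,-194 \right)}}{-90511} = \frac{\frac{187}{18} + \frac{301 i \sqrt{5}}{90}}{-90511} = \left(\frac{187}{18} + \frac{301 i \sqrt{5}}{90}\right) \left(- \frac{1}{90511}\right) = - \frac{187}{1629198} - \frac{301 i \sqrt{5}}{8145990}$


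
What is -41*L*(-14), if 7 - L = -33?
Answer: 22960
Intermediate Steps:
L = 40 (L = 7 - 1*(-33) = 7 + 33 = 40)
-41*L*(-14) = -41*40*(-14) = -1640*(-14) = 22960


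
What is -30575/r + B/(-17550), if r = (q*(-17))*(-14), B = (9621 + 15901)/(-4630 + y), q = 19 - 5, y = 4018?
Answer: -603508834/65786175 ≈ -9.1738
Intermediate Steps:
q = 14
B = -12761/306 (B = (9621 + 15901)/(-4630 + 4018) = 25522/(-612) = 25522*(-1/612) = -12761/306 ≈ -41.703)
r = 3332 (r = (14*(-17))*(-14) = -238*(-14) = 3332)
-30575/r + B/(-17550) = -30575/3332 - 12761/306/(-17550) = -30575*1/3332 - 12761/306*(-1/17550) = -30575/3332 + 12761/5370300 = -603508834/65786175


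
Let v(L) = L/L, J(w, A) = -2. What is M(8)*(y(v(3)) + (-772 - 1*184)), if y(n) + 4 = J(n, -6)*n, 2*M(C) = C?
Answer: -3848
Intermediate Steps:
v(L) = 1
M(C) = C/2
y(n) = -4 - 2*n
M(8)*(y(v(3)) + (-772 - 1*184)) = ((½)*8)*((-4 - 2*1) + (-772 - 1*184)) = 4*((-4 - 2) + (-772 - 184)) = 4*(-6 - 956) = 4*(-962) = -3848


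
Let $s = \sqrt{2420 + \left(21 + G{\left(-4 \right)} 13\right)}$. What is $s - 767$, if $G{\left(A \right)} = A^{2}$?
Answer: $-767 + \sqrt{2649} \approx -715.53$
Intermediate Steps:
$s = \sqrt{2649}$ ($s = \sqrt{2420 + \left(21 + \left(-4\right)^{2} \cdot 13\right)} = \sqrt{2420 + \left(21 + 16 \cdot 13\right)} = \sqrt{2420 + \left(21 + 208\right)} = \sqrt{2420 + 229} = \sqrt{2649} \approx 51.468$)
$s - 767 = \sqrt{2649} - 767 = -767 + \sqrt{2649}$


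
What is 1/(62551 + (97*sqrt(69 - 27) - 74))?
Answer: 62477/3902980351 - 97*sqrt(42)/3902980351 ≈ 1.5846e-5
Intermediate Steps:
1/(62551 + (97*sqrt(69 - 27) - 74)) = 1/(62551 + (97*sqrt(42) - 74)) = 1/(62551 + (-74 + 97*sqrt(42))) = 1/(62477 + 97*sqrt(42))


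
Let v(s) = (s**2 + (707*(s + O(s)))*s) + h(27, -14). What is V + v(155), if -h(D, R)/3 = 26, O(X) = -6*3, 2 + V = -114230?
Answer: 14922860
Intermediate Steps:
V = -114232 (V = -2 - 114230 = -114232)
O(X) = -18
h(D, R) = -78 (h(D, R) = -3*26 = -78)
v(s) = -78 + s**2 + s*(-12726 + 707*s) (v(s) = (s**2 + (707*(s - 18))*s) - 78 = (s**2 + (707*(-18 + s))*s) - 78 = (s**2 + (-12726 + 707*s)*s) - 78 = (s**2 + s*(-12726 + 707*s)) - 78 = -78 + s**2 + s*(-12726 + 707*s))
V + v(155) = -114232 + (-78 - 12726*155 + 708*155**2) = -114232 + (-78 - 1972530 + 708*24025) = -114232 + (-78 - 1972530 + 17009700) = -114232 + 15037092 = 14922860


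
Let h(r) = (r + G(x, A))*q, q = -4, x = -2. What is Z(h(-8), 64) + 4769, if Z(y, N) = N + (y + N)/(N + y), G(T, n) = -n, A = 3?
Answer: 4834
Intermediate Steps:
h(r) = 12 - 4*r (h(r) = (r - 1*3)*(-4) = (r - 3)*(-4) = (-3 + r)*(-4) = 12 - 4*r)
Z(y, N) = 1 + N (Z(y, N) = N + (N + y)/(N + y) = N + 1 = 1 + N)
Z(h(-8), 64) + 4769 = (1 + 64) + 4769 = 65 + 4769 = 4834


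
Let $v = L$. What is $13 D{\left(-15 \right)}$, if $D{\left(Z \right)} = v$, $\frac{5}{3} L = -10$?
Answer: $-78$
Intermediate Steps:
$L = -6$ ($L = \frac{3}{5} \left(-10\right) = -6$)
$v = -6$
$D{\left(Z \right)} = -6$
$13 D{\left(-15 \right)} = 13 \left(-6\right) = -78$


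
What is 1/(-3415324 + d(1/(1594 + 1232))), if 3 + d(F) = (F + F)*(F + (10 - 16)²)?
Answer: -3993138/13637871924389 ≈ -2.9280e-7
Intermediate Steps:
d(F) = -3 + 2*F*(36 + F) (d(F) = -3 + (F + F)*(F + (10 - 16)²) = -3 + (2*F)*(F + (-6)²) = -3 + (2*F)*(F + 36) = -3 + (2*F)*(36 + F) = -3 + 2*F*(36 + F))
1/(-3415324 + d(1/(1594 + 1232))) = 1/(-3415324 + (-3 + 2*(1/(1594 + 1232))² + 72/(1594 + 1232))) = 1/(-3415324 + (-3 + 2*(1/2826)² + 72/2826)) = 1/(-3415324 + (-3 + 2*(1/2826)² + 72*(1/2826))) = 1/(-3415324 + (-3 + 2*(1/7986276) + 4/157)) = 1/(-3415324 + (-3 + 1/3993138 + 4/157)) = 1/(-3415324 - 11877677/3993138) = 1/(-13637871924389/3993138) = -3993138/13637871924389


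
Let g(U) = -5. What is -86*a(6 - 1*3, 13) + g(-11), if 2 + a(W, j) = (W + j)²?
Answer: -21849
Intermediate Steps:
a(W, j) = -2 + (W + j)²
-86*a(6 - 1*3, 13) + g(-11) = -86*(-2 + ((6 - 1*3) + 13)²) - 5 = -86*(-2 + ((6 - 3) + 13)²) - 5 = -86*(-2 + (3 + 13)²) - 5 = -86*(-2 + 16²) - 5 = -86*(-2 + 256) - 5 = -86*254 - 5 = -21844 - 5 = -21849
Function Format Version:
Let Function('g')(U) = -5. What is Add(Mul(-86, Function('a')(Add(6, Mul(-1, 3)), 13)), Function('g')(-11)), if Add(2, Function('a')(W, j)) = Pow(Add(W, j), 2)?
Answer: -21849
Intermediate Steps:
Function('a')(W, j) = Add(-2, Pow(Add(W, j), 2))
Add(Mul(-86, Function('a')(Add(6, Mul(-1, 3)), 13)), Function('g')(-11)) = Add(Mul(-86, Add(-2, Pow(Add(Add(6, Mul(-1, 3)), 13), 2))), -5) = Add(Mul(-86, Add(-2, Pow(Add(Add(6, -3), 13), 2))), -5) = Add(Mul(-86, Add(-2, Pow(Add(3, 13), 2))), -5) = Add(Mul(-86, Add(-2, Pow(16, 2))), -5) = Add(Mul(-86, Add(-2, 256)), -5) = Add(Mul(-86, 254), -5) = Add(-21844, -5) = -21849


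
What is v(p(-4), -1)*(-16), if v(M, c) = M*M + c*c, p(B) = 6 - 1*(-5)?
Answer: -1952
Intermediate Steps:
p(B) = 11 (p(B) = 6 + 5 = 11)
v(M, c) = M**2 + c**2
v(p(-4), -1)*(-16) = (11**2 + (-1)**2)*(-16) = (121 + 1)*(-16) = 122*(-16) = -1952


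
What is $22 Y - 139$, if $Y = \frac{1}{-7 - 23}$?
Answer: $- \frac{2096}{15} \approx -139.73$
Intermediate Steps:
$Y = - \frac{1}{30}$ ($Y = \frac{1}{-30} = - \frac{1}{30} \approx -0.033333$)
$22 Y - 139 = 22 \left(- \frac{1}{30}\right) - 139 = - \frac{11}{15} - 139 = - \frac{2096}{15}$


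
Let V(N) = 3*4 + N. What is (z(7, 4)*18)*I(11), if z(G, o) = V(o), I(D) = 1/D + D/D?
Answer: 3456/11 ≈ 314.18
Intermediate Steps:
V(N) = 12 + N
I(D) = 1 + 1/D (I(D) = 1/D + 1 = 1 + 1/D)
z(G, o) = 12 + o
(z(7, 4)*18)*I(11) = ((12 + 4)*18)*((1 + 11)/11) = (16*18)*((1/11)*12) = 288*(12/11) = 3456/11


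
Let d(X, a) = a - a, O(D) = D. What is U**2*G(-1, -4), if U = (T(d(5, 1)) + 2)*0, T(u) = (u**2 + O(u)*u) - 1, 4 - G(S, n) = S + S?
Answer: 0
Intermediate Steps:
G(S, n) = 4 - 2*S (G(S, n) = 4 - (S + S) = 4 - 2*S)
d(X, a) = 0
T(u) = -1 + 2*u**2 (T(u) = (u**2 + u*u) - 1 = (u**2 + u**2) - 1 = 2*u**2 - 1 = -1 + 2*u**2)
U = 0 (U = ((-1 + 2*0**2) + 2)*0 = ((-1 + 2*0) + 2)*0 = ((-1 + 0) + 2)*0 = (-1 + 2)*0 = 1*0 = 0)
U**2*G(-1, -4) = 0**2*(4 - 2*(-1)) = 0*(4 + 2) = 0*6 = 0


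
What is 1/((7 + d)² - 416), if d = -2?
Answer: -1/391 ≈ -0.0025575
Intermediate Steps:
1/((7 + d)² - 416) = 1/((7 - 2)² - 416) = 1/(5² - 416) = 1/(25 - 416) = 1/(-391) = -1/391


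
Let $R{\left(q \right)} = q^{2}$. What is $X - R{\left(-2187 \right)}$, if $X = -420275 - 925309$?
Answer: $-6128553$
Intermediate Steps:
$X = -1345584$
$X - R{\left(-2187 \right)} = -1345584 - \left(-2187\right)^{2} = -1345584 - 4782969 = -6128553$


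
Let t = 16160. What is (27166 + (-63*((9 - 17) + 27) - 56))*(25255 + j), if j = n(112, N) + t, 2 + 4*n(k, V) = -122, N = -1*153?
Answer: 1072383592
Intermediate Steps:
N = -153
n(k, V) = -31 (n(k, V) = -½ + (¼)*(-122) = -½ - 61/2 = -31)
j = 16129 (j = -31 + 16160 = 16129)
(27166 + (-63*((9 - 17) + 27) - 56))*(25255 + j) = (27166 + (-63*((9 - 17) + 27) - 56))*(25255 + 16129) = (27166 + (-63*(-8 + 27) - 56))*41384 = (27166 + (-63*19 - 56))*41384 = (27166 + (-1197 - 56))*41384 = (27166 - 1253)*41384 = 25913*41384 = 1072383592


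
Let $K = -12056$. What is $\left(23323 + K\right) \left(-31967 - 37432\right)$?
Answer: $-781918533$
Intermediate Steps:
$\left(23323 + K\right) \left(-31967 - 37432\right) = \left(23323 - 12056\right) \left(-31967 - 37432\right) = 11267 \left(-69399\right) = -781918533$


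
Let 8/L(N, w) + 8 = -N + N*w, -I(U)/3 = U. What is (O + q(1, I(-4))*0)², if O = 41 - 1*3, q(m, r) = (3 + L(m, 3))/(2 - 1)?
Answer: 1444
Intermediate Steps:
I(U) = -3*U
L(N, w) = 8/(-8 - N + N*w) (L(N, w) = 8/(-8 + (-N + N*w)) = 8/(-8 - N + N*w))
q(m, r) = 3 + 8/(-8 + 2*m) (q(m, r) = (3 + 8/(-8 - m + m*3))/(2 - 1) = (3 + 8/(-8 - m + 3*m))/1 = (3 + 8/(-8 + 2*m))*1 = 3 + 8/(-8 + 2*m))
O = 38 (O = 41 - 3 = 38)
(O + q(1, I(-4))*0)² = (38 + ((8 - 3*1)/(4 - 1*1))*0)² = (38 + ((8 - 3)/(4 - 1))*0)² = (38 + (5/3)*0)² = (38 + 0)² = 38² = 1444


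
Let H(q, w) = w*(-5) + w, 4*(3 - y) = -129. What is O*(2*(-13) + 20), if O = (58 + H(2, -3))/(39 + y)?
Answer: -560/99 ≈ -5.6566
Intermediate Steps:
y = 141/4 (y = 3 - 1/4*(-129) = 3 + 129/4 = 141/4 ≈ 35.250)
H(q, w) = -4*w (H(q, w) = -5*w + w = -4*w)
O = 280/297 (O = (58 - 4*(-3))/(39 + 141/4) = (58 + 12)/(297/4) = 70*(4/297) = 280/297 ≈ 0.94276)
O*(2*(-13) + 20) = 280*(2*(-13) + 20)/297 = 280*(-26 + 20)/297 = (280/297)*(-6) = -560/99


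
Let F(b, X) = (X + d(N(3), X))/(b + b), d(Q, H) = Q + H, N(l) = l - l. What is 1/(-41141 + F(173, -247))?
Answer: -173/7117640 ≈ -2.4306e-5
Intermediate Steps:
N(l) = 0
d(Q, H) = H + Q
F(b, X) = X/b (F(b, X) = (X + (X + 0))/(b + b) = (X + X)/((2*b)) = (2*X)*(1/(2*b)) = X/b)
1/(-41141 + F(173, -247)) = 1/(-41141 - 247/173) = 1/(-7117640/173) = -173/7117640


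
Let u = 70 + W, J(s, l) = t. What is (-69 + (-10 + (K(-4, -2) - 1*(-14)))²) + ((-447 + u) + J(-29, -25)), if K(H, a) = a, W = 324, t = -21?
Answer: -139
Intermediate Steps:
J(s, l) = -21
u = 394 (u = 70 + 324 = 394)
(-69 + (-10 + (K(-4, -2) - 1*(-14)))²) + ((-447 + u) + J(-29, -25)) = (-69 + (-10 + (-2 - 1*(-14)))²) + ((-447 + 394) - 21) = (-69 + (-10 + (-2 + 14))²) + (-53 - 21) = (-69 + (-10 + 12)²) - 74 = (-69 + 2²) - 74 = (-69 + 4) - 74 = -65 - 74 = -139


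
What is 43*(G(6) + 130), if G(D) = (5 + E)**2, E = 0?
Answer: 6665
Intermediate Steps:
G(D) = 25 (G(D) = (5 + 0)**2 = 5**2 = 25)
43*(G(6) + 130) = 43*(25 + 130) = 43*155 = 6665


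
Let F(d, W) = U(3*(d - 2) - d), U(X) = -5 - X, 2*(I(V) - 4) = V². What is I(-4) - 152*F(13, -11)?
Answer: 3812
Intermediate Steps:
I(V) = 4 + V²/2
F(d, W) = 1 - 2*d (F(d, W) = -5 - (3*(d - 2) - d) = -5 - (3*(-2 + d) - d) = -5 - ((-6 + 3*d) - d) = -5 - (-6 + 2*d) = -5 + (6 - 2*d) = 1 - 2*d)
I(-4) - 152*F(13, -11) = (4 + (½)*(-4)²) - 152*(1 - 2*13) = (4 + (½)*16) - 152*(1 - 26) = (4 + 8) - 152*(-25) = 12 + 3800 = 3812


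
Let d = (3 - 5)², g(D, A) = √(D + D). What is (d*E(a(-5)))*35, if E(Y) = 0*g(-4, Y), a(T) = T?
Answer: 0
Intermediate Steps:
g(D, A) = √2*√D (g(D, A) = √(2*D) = √2*√D)
d = 4 (d = (-2)² = 4)
E(Y) = 0 (E(Y) = 0*(√2*√(-4)) = 0*(√2*(2*I)) = 0*(2*I*√2) = 0)
(d*E(a(-5)))*35 = (4*0)*35 = 0*35 = 0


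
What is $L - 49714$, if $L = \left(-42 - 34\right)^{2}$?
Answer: $-43938$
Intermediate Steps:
$L = 5776$ ($L = \left(-76\right)^{2} = 5776$)
$L - 49714 = 5776 - 49714 = -43938$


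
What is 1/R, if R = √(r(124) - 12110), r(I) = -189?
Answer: -I*√251/1757 ≈ -0.0090171*I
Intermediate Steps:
R = 7*I*√251 (R = √(-189 - 12110) = √(-12299) = 7*I*√251 ≈ 110.9*I)
1/R = 1/(7*I*√251) = -I*√251/1757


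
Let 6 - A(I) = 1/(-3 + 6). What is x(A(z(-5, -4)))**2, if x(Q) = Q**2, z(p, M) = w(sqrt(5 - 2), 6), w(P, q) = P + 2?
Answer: 83521/81 ≈ 1031.1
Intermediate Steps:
w(P, q) = 2 + P
z(p, M) = 2 + sqrt(3) (z(p, M) = 2 + sqrt(5 - 2) = 2 + sqrt(3))
A(I) = 17/3 (A(I) = 6 - 1/(-3 + 6) = 6 - 1/3 = 17/3)
x(A(z(-5, -4)))**2 = ((17/3)**2)**2 = (289/9)**2 = 83521/81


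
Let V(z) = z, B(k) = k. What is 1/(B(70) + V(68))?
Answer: 1/138 ≈ 0.0072464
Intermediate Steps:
1/(B(70) + V(68)) = 1/(70 + 68) = 1/138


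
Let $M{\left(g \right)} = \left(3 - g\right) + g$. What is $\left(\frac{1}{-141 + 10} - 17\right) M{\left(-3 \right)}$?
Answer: $- \frac{6684}{131} \approx -51.023$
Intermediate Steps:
$M{\left(g \right)} = 3$
$\left(\frac{1}{-141 + 10} - 17\right) M{\left(-3 \right)} = \left(\frac{1}{-141 + 10} - 17\right) 3 = \left(\frac{1}{-131} - 17\right) 3 = \left(- \frac{1}{131} - 17\right) 3 = \left(- \frac{2228}{131}\right) 3 = - \frac{6684}{131}$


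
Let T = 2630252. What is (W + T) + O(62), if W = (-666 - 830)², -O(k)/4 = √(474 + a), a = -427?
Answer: 4868268 - 4*√47 ≈ 4.8682e+6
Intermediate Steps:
O(k) = -4*√47 (O(k) = -4*√(474 - 427) = -4*√47)
W = 2238016 (W = (-1496)² = 2238016)
(W + T) + O(62) = (2238016 + 2630252) - 4*√47 = 4868268 - 4*√47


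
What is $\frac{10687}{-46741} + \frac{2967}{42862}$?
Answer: $- \frac{319385647}{2003412742} \approx -0.15942$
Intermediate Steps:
$\frac{10687}{-46741} + \frac{2967}{42862} = 10687 \left(- \frac{1}{46741}\right) + 2967 \cdot \frac{1}{42862} = - \frac{10687}{46741} + \frac{2967}{42862} = - \frac{319385647}{2003412742}$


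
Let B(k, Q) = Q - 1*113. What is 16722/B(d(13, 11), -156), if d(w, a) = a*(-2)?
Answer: -16722/269 ≈ -62.164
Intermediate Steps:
d(w, a) = -2*a
B(k, Q) = -113 + Q (B(k, Q) = Q - 113 = -113 + Q)
16722/B(d(13, 11), -156) = 16722/(-113 - 156) = 16722/(-269) = 16722*(-1/269) = -16722/269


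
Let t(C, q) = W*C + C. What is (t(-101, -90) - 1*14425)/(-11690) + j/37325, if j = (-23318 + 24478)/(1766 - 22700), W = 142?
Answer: 6444666190/2609747577 ≈ 2.4695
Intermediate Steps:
t(C, q) = 143*C (t(C, q) = 142*C + C = 143*C)
j = -580/10467 (j = 1160/(-20934) = 1160*(-1/20934) = -580/10467 ≈ -0.055412)
(t(-101, -90) - 1*14425)/(-11690) + j/37325 = (143*(-101) - 1*14425)/(-11690) - 580/10467/37325 = (-14443 - 14425)*(-1/11690) - 580/10467*1/37325 = -28868*(-1/11690) - 116/78136155 = 2062/835 - 116/78136155 = 6444666190/2609747577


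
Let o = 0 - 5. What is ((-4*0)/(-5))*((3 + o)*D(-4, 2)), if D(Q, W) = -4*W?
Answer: 0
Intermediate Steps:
o = -5
((-4*0)/(-5))*((3 + o)*D(-4, 2)) = ((-4*0)/(-5))*((3 - 5)*(-4*2)) = (-⅕*0)*(-2*(-8)) = 0*16 = 0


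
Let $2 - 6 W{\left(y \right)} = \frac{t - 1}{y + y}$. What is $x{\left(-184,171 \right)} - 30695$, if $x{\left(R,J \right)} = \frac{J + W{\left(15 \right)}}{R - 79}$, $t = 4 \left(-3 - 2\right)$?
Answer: $- \frac{161459129}{5260} \approx -30696.0$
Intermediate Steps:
$t = -20$ ($t = 4 \left(-5\right) = -20$)
$W{\left(y \right)} = \frac{1}{3} + \frac{7}{4 y}$ ($W{\left(y \right)} = \frac{1}{3} - \frac{\left(-20 - 1\right) \frac{1}{y + y}}{6} = \frac{1}{3} - \frac{\left(-21\right) \frac{1}{2 y}}{6} = \frac{1}{3} - \frac{\left(- \frac{21}{2}\right) \frac{1}{y}}{6} = \frac{1}{3} + \frac{7}{4 y}$)
$x{\left(R,J \right)} = \frac{\frac{9}{20} + J}{-79 + R}$ ($x{\left(R,J \right)} = \frac{J + \frac{21 + 4 \cdot 15}{12 \cdot 15}}{R - 79} = \frac{J + \frac{1}{12} \cdot \frac{1}{15} \left(21 + 60\right)}{-79 + R} = \frac{J + \frac{1}{12} \cdot \frac{1}{15} \cdot 81}{-79 + R} = \frac{J + \frac{9}{20}}{-79 + R} = \frac{\frac{9}{20} + J}{-79 + R}$)
$x{\left(-184,171 \right)} - 30695 = \frac{\frac{9}{20} + 171}{-79 - 184} - 30695 = \frac{1}{-263} \cdot \frac{3429}{20} - 30695 = \left(- \frac{1}{263}\right) \frac{3429}{20} - 30695 = - \frac{3429}{5260} - 30695 = - \frac{161459129}{5260}$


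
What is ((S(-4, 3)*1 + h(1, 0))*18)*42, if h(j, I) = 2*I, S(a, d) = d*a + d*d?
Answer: -2268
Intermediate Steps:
S(a, d) = d² + a*d (S(a, d) = a*d + d² = d² + a*d)
((S(-4, 3)*1 + h(1, 0))*18)*42 = (((3*(-4 + 3))*1 + 2*0)*18)*42 = (((3*(-1))*1 + 0)*18)*42 = ((-3*1 + 0)*18)*42 = ((-3 + 0)*18)*42 = -3*18*42 = -54*42 = -2268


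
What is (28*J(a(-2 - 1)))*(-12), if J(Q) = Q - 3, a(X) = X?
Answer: 2016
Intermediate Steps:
J(Q) = -3 + Q
(28*J(a(-2 - 1)))*(-12) = (28*(-3 + (-2 - 1)))*(-12) = (28*(-3 - 3))*(-12) = (28*(-6))*(-12) = -168*(-12) = 2016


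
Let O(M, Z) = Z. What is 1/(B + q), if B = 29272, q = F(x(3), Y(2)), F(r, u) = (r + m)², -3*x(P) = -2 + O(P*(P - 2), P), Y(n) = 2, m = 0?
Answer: 9/263449 ≈ 3.4162e-5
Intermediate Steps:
x(P) = ⅔ - P/3 (x(P) = -(-2 + P)/3 = ⅔ - P/3)
F(r, u) = r² (F(r, u) = (r + 0)² = r²)
q = ⅑ (q = (⅔ - ⅓*3)² = (⅔ - 1)² = (-⅓)² = ⅑ ≈ 0.11111)
1/(B + q) = 1/(29272 + ⅑) = 1/(263449/9) = 9/263449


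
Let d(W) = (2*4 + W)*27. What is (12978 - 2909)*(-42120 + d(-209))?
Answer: -478750743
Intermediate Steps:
d(W) = 216 + 27*W (d(W) = (8 + W)*27 = 216 + 27*W)
(12978 - 2909)*(-42120 + d(-209)) = (12978 - 2909)*(-42120 + (216 + 27*(-209))) = 10069*(-42120 + (216 - 5643)) = 10069*(-42120 - 5427) = 10069*(-47547) = -478750743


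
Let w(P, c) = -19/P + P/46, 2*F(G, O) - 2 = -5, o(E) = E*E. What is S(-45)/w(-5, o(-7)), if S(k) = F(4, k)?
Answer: -115/283 ≈ -0.40636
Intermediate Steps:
o(E) = E²
F(G, O) = -3/2 (F(G, O) = 1 + (½)*(-5) = 1 - 5/2 = -3/2)
w(P, c) = -19/P + P/46 (w(P, c) = -19/P + P*(1/46) = -19/P + P/46)
S(k) = -3/2
S(-45)/w(-5, o(-7)) = -3/(2*(-19/(-5) + (1/46)*(-5))) = -3/(2*(-19*(-⅕) - 5/46)) = -3/(2*(19/5 - 5/46)) = -3/(2*849/230) = -3/2*230/849 = -115/283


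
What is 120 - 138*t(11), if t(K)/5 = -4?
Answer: 2880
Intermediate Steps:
t(K) = -20 (t(K) = 5*(-4) = -20)
120 - 138*t(11) = 120 - 138*(-20) = 120 + 2760 = 2880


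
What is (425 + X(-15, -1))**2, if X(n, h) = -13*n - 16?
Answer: 364816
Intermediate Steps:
X(n, h) = -16 - 13*n
(425 + X(-15, -1))**2 = (425 + (-16 - 13*(-15)))**2 = (425 + (-16 + 195))**2 = (425 + 179)**2 = 604**2 = 364816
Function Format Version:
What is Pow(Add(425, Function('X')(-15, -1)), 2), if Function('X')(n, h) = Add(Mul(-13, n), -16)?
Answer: 364816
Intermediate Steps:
Function('X')(n, h) = Add(-16, Mul(-13, n))
Pow(Add(425, Function('X')(-15, -1)), 2) = Pow(Add(425, Add(-16, Mul(-13, -15))), 2) = Pow(Add(425, Add(-16, 195)), 2) = Pow(Add(425, 179), 2) = Pow(604, 2) = 364816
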